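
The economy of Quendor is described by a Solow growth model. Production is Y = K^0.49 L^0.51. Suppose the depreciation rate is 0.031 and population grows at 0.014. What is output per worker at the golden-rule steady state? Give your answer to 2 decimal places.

Capital per worker breaks even when investment replaces (n + δ)·k; here n + δ = 0.045.
Golden rule sets MPK = n+δ: 0.49·k^(0.49−1) = 0.045, so k_gold = (0.49/0.045)^(1/0.51) ≈ 107.9695.
Output: y_gold = k_gold^0.49 = 107.9695^0.49 ≈ 9.9156.

y_gold ≈ 9.92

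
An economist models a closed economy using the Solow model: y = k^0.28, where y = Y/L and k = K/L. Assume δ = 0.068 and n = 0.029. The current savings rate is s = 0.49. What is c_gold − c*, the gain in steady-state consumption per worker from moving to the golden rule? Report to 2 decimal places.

n + δ = 0.029 + 0.068 = 0.097.
Current steady state (s = 0.49): k* = (0.49/0.097)^(1/0.72) ≈ 9.4837, y* = 9.4837^0.28 ≈ 1.8774, c* = (1−0.49)·1.8774 ≈ 0.9575.
At the golden rule the marginal product of capital equals n+δ: 0.28·k^(0.28−1) = 0.097. Solving, k_gold = (0.28/0.097)^(1/0.72) ≈ 4.3594.
y_gold = 4.3594^0.28 ≈ 1.5102, c_gold = y_gold − 0.097·k_gold ≈ 1.0874.
Gain: Δc = 1.0874 − 0.9575 ≈ 0.1299.

Δc ≈ 0.13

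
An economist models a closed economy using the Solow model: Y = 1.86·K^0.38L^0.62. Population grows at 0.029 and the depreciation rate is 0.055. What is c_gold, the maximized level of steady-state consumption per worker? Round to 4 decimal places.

The effective depreciation rate is n + δ = 0.029 + 0.055 = 0.084.
Maximizing c = f(k) − (n+δ)·k gives f'(k) = n+δ, i.e. 0.38·1.86·k^(0.38−1) = 0.084, so k_gold = (0.38·1.86/0.084)^(1/0.62) ≈ 31.0430.
y_gold = 1.86·31.0430^0.38 ≈ 6.8621.
c_gold = y_gold − (n+δ)·k_gold = 6.8621 − 0.084·31.0430 ≈ 4.2545.

c_gold ≈ 4.2545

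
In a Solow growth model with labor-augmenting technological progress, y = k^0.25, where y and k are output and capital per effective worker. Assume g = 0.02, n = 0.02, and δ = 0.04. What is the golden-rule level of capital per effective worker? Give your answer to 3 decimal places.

k_gold ≈ 4.569

n + g + δ = 0.02 + 0.02 + 0.04 = 0.08.
Golden rule sets MPK = n+g+δ: 0.25·k^(0.25−1) = 0.08, so k_gold = (0.25/0.08)^(1/0.75) ≈ 4.5688.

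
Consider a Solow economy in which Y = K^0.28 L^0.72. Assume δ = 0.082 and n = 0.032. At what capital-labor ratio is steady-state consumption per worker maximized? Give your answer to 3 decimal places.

k_gold ≈ 3.484

Break-even investment rate: n + δ = 0.032 + 0.082 = 0.114.
At the golden rule the marginal product of capital equals n+δ: 0.28·k^(0.28−1) = 0.114. Solving, k_gold = (0.28/0.114)^(1/0.72) ≈ 3.4835.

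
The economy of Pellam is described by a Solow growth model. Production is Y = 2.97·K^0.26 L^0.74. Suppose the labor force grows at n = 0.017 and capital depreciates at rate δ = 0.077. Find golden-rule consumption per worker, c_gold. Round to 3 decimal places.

Capital per worker breaks even when investment replaces (n + δ)·k; here n + δ = 0.094.
At the golden rule the marginal product of capital equals n+δ: 0.26·2.97·k^(0.26−1) = 0.094. Solving, k_gold = (0.26·2.97/0.094)^(1/0.74) ≈ 17.2166.
y_gold = 2.97·17.2166^0.26 ≈ 6.2245.
c_gold = y_gold − (n+δ)·k_gold = 6.2245 − 0.094·17.2166 ≈ 4.6061.

c_gold ≈ 4.606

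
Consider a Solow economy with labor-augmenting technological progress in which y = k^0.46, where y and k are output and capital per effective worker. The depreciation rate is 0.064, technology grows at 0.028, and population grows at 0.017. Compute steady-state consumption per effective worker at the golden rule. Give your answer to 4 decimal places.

c_gold ≈ 1.8411

n + g + δ = 0.017 + 0.028 + 0.064 = 0.109.
Maximizing c = f(k) − (n+g+δ)·k gives f'(k) = n+g+δ, i.e. 0.46·k^(0.46−1) = 0.109, so k_gold = (0.46/0.109)^(1/0.54) ≈ 14.3887.
y_gold = 14.3887^0.46 ≈ 3.4095.
c_gold = y_gold − (n+g+δ)·k_gold = 3.4095 − 0.109·14.3887 ≈ 1.8411.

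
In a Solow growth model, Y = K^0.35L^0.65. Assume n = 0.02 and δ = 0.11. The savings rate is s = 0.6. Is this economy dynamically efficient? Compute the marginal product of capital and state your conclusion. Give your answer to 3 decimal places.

dynamically inefficient; MPK ≈ 0.076

The effective depreciation rate is n + δ = 0.02 + 0.11 = 0.13.
Steady-state k*: s·k^0.35 = 0.13·k gives k* = (0.6/0.13)^(1/0.65) ≈ 10.5162.
MPK = 0.35·10.5162^(-0.65) ≈ 0.0758.
MPK < n+δ = 0.13, so the economy is dynamically inefficient (over-saving).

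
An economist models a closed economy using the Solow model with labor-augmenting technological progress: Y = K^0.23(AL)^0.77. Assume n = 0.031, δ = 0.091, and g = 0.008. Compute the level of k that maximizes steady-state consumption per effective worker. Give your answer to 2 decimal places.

Break-even investment rate: n + g + δ = 0.031 + 0.008 + 0.091 = 0.13.
Golden rule sets MPK = n+g+δ: 0.23·k^(0.23−1) = 0.13, so k_gold = (0.23/0.13)^(1/0.77) ≈ 2.0980.

k_gold ≈ 2.10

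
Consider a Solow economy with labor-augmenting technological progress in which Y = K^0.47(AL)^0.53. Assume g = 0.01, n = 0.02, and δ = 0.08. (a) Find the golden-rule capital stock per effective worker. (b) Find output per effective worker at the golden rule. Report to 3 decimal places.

(a) k_gold ≈ 15.489; (b) y_gold ≈ 3.625

Capital per effective worker breaks even when investment replaces (n + g + δ)·k; here n + g + δ = 0.11.
Golden rule sets MPK = n+g+δ: 0.47·k^(0.47−1) = 0.11, so k_gold = (0.47/0.11)^(1/0.53) ≈ 15.4885.
y_gold = 15.4885^0.47 ≈ 3.6250.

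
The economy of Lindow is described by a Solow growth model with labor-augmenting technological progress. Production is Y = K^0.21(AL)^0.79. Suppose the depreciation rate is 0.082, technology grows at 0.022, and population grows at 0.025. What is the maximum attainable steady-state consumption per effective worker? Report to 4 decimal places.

c_gold ≈ 0.8993

The effective depreciation rate is n + g + δ = 0.025 + 0.022 + 0.082 = 0.129.
Golden rule sets MPK = n+g+δ: 0.21·k^(0.21−1) = 0.129, so k_gold = (0.21/0.129)^(1/0.79) ≈ 1.8530.
y_gold = 1.8530^0.21 ≈ 1.1383.
c_gold = y_gold − (n+g+δ)·k_gold = 1.1383 − 0.129·1.8530 ≈ 0.8993.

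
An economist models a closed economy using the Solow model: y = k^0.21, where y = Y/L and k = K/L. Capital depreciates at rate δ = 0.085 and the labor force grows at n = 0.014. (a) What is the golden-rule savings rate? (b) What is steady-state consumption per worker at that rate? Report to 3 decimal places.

n + δ = 0.014 + 0.085 = 0.099.
For Cobb-Douglas, s_gold equals capital's share: s_gold = 0.21.
Setting f'(k) = n+δ gives 0.21·k^(0.21−1) = 0.099, hence k_gold = (0.21/0.099)^(1/0.79) ≈ 2.5906.
y_gold = 2.5906^0.21 ≈ 1.2213; c_gold = (1−0.21)·y_gold ≈ 0.9648.

(a) s_gold = 0.210; (b) c_gold ≈ 0.965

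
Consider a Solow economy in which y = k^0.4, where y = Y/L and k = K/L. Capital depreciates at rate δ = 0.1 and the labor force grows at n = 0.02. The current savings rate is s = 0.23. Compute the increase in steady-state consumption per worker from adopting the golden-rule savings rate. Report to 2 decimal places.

Break-even investment rate: n + δ = 0.02 + 0.1 = 0.12.
Current steady state (s = 0.23): k* = (0.23/0.12)^(1/0.6) ≈ 2.9574, y* = 2.9574^0.4 ≈ 1.5430, c* = (1−0.23)·1.5430 ≈ 1.1881.
At the golden rule the marginal product of capital equals n+δ: 0.4·k^(0.4−1) = 0.12. Solving, k_gold = (0.4/0.12)^(1/0.6) ≈ 7.4381.
y_gold = 7.4381^0.4 ≈ 2.2314, c_gold = y_gold − 0.12·k_gold ≈ 1.3389.
Gain: Δc = 1.3389 − 1.1881 ≈ 0.1508.

Δc ≈ 0.15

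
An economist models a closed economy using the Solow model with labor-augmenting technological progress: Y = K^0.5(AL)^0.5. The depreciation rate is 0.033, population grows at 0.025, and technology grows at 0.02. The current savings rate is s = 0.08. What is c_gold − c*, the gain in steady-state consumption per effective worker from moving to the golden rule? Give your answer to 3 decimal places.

Capital per effective worker breaks even when investment replaces (n + g + δ)·k; here n + g + δ = 0.078.
Current steady state (s = 0.08): k* = (0.08/0.078)^(1/0.5) ≈ 1.0519, y* = 1.0519^0.5 ≈ 1.0256, c* = (1−0.08)·1.0256 ≈ 0.9436.
Golden rule sets MPK = n+g+δ: 0.5·k^(0.5−1) = 0.078, so k_gold = (0.5/0.078)^(1/0.5) ≈ 41.0914.
y_gold = 41.0914^0.5 ≈ 6.4103, c_gold = y_gold − 0.078·k_gold ≈ 3.2051.
Gain: Δc = 3.2051 − 0.9436 ≈ 2.2615.

Δc ≈ 2.262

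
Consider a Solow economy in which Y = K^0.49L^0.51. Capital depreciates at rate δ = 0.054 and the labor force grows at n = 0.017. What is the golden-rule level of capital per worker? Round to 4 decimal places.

Break-even investment rate: n + δ = 0.017 + 0.054 = 0.071.
Maximizing c = f(k) − (n+δ)·k gives f'(k) = n+δ, i.e. 0.49·k^(0.49−1) = 0.071, so k_gold = (0.49/0.071)^(1/0.51) ≈ 44.1546.

k_gold ≈ 44.1546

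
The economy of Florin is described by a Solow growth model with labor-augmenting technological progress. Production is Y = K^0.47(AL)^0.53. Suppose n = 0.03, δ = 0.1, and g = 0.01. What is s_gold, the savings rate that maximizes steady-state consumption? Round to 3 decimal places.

s_gold = 0.470

Capital per effective worker breaks even when investment replaces (n + g + δ)·k; here n + g + δ = 0.14.
At the golden rule MPK = n+g+δ, and in any Cobb-Douglas steady state s = (n+g+δ)·k/y = MPK·k/y = capital's share 0.47.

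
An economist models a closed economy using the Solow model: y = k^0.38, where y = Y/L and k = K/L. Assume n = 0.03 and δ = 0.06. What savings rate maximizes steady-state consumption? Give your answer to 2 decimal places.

Capital per worker breaks even when investment replaces (n + δ)·k; here n + δ = 0.09.
At the golden rule MPK = n+δ, and in any Cobb-Douglas steady state s = (n+δ)·k/y = MPK·k/y = capital's share 0.38.

s_gold = 0.38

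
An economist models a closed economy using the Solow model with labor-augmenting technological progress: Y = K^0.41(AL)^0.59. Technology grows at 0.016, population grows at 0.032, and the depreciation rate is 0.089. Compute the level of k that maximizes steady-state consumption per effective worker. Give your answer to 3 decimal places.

k_gold ≈ 6.410

Capital per effective worker breaks even when investment replaces (n + g + δ)·k; here n + g + δ = 0.137.
At the golden rule the marginal product of capital equals n+g+δ: 0.41·k^(0.41−1) = 0.137. Solving, k_gold = (0.41/0.137)^(1/0.59) ≈ 6.4104.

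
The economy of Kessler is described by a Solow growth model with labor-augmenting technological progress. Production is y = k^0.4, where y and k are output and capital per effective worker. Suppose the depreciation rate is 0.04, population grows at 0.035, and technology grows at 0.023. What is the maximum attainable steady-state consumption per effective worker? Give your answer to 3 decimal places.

The effective depreciation rate is n + g + δ = 0.035 + 0.023 + 0.04 = 0.098.
Setting f'(k) = n+g+δ gives 0.4·k^(0.4−1) = 0.098, hence k_gold = (0.4/0.098)^(1/0.6) ≈ 10.4245.
y_gold = 10.4245^0.4 ≈ 2.5540.
c_gold = y_gold − (n+g+δ)·k_gold = 2.5540 − 0.098·10.4245 ≈ 1.5324.

c_gold ≈ 1.532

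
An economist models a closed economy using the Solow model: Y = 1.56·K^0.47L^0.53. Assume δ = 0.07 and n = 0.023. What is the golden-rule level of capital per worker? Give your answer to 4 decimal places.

n + δ = 0.023 + 0.07 = 0.093.
Maximizing c = f(k) − (n+δ)·k gives f'(k) = n+δ, i.e. 0.47·1.56·k^(0.47−1) = 0.093, so k_gold = (0.47·1.56/0.093)^(1/0.53) ≈ 49.1996.

k_gold ≈ 49.1996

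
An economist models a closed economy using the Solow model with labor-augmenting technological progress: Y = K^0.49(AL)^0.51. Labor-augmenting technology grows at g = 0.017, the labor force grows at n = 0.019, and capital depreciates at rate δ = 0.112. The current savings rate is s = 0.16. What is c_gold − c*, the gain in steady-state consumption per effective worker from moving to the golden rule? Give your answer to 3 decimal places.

Δc ≈ 0.706

n + g + δ = 0.019 + 0.017 + 0.112 = 0.148.
Current steady state (s = 0.16): k* = (0.16/0.148)^(1/0.51) ≈ 1.1652, y* = 1.1652^0.49 ≈ 1.0778, c* = (1−0.16)·1.0778 ≈ 0.9053.
Setting f'(k) = n+g+δ gives 0.49·k^(0.49−1) = 0.148, hence k_gold = (0.49/0.148)^(1/0.51) ≈ 10.4587.
y_gold = 10.4587^0.49 ≈ 3.1590, c_gold = y_gold − 0.148·k_gold ≈ 1.6111.
Gain: Δc = 1.6111 − 0.9053 ≈ 0.7057.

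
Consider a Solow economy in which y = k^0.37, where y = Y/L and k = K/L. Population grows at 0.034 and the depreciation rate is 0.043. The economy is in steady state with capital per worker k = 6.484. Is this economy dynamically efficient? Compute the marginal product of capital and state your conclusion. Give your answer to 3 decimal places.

dynamically efficient; MPK ≈ 0.114

The effective depreciation rate is n + δ = 0.034 + 0.043 = 0.077.
MPK = 0.37·k^(0.37−1) = 0.37·6.484^(-0.63) ≈ 0.1140.
MPK > 0.077, so the economy is dynamically efficient (under-saving).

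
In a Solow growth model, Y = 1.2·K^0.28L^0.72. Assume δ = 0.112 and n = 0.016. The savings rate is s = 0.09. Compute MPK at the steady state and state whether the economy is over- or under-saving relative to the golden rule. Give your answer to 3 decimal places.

under-saving; MPK ≈ 0.398

n + δ = 0.016 + 0.112 = 0.128.
Steady-state k*: s·A·k^0.28 = 0.128·k gives k* = (0.09·1.2/0.128)^(1/0.72) ≈ 0.7898.
MPK = 0.28·1.2·0.7898^(-0.72) ≈ 0.3982.
MPK > n+δ = 0.128, so the economy is dynamically efficient (under-saving).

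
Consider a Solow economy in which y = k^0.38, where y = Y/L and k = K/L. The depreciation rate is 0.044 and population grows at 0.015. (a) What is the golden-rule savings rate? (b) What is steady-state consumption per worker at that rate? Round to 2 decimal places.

(a) s_gold = 0.38; (b) c_gold ≈ 1.94

The effective depreciation rate is n + δ = 0.015 + 0.044 = 0.059.
For Cobb-Douglas, s_gold equals capital's share: s_gold = 0.38.
Setting f'(k) = n+δ gives 0.38·k^(0.38−1) = 0.059, hence k_gold = (0.38/0.059)^(1/0.62) ≈ 20.1710.
y_gold = 20.1710^0.38 ≈ 3.1318; c_gold = (1−0.38)·y_gold ≈ 1.9417.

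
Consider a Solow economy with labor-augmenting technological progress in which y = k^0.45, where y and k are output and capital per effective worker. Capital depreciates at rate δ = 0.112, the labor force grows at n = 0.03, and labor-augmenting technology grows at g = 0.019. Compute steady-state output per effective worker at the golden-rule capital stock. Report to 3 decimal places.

y_gold ≈ 2.319

n + g + δ = 0.03 + 0.019 + 0.112 = 0.161.
At the golden rule the marginal product of capital equals n+g+δ: 0.45·k^(0.45−1) = 0.161. Solving, k_gold = (0.45/0.161)^(1/0.55) ≈ 6.4806.
Output: y_gold = k_gold^0.45 = 6.4806^0.45 ≈ 2.3186.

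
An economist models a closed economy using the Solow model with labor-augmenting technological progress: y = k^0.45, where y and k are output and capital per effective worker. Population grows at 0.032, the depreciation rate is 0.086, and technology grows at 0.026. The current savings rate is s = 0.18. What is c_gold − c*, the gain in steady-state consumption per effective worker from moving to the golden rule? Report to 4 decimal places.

Δc ≈ 0.4129

Break-even investment rate: n + g + δ = 0.032 + 0.026 + 0.086 = 0.144.
Current steady state (s = 0.18): k* = (0.18/0.144)^(1/0.55) ≈ 1.5004, y* = 1.5004^0.45 ≈ 1.2003, c* = (1−0.18)·1.2003 ≈ 0.9842.
Setting f'(k) = n+g+δ gives 0.45·k^(0.45−1) = 0.144, hence k_gold = (0.45/0.144)^(1/0.55) ≈ 7.9383.
y_gold = 7.9383^0.45 ≈ 2.5403, c_gold = y_gold − 0.144·k_gold ≈ 1.3971.
Gain: Δc = 1.3971 − 0.9842 ≈ 0.4129.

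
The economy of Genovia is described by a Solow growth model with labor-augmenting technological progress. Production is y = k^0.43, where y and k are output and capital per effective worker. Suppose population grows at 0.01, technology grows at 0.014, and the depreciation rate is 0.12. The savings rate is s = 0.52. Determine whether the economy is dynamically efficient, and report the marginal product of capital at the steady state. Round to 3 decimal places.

dynamically inefficient; MPK ≈ 0.119

Break-even investment rate: n + g + δ = 0.01 + 0.014 + 0.12 = 0.144.
Steady-state k*: s·k^0.43 = 0.144·k gives k* = (0.52/0.144)^(1/0.57) ≈ 9.5130.
MPK = 0.43·9.5130^(-0.57) ≈ 0.1191.
MPK < n+g+δ = 0.144, so the economy is dynamically inefficient (over-saving).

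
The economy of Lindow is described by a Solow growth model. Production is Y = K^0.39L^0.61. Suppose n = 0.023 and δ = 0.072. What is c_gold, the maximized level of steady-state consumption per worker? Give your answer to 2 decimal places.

c_gold ≈ 1.50

Break-even investment rate: n + δ = 0.023 + 0.072 = 0.095.
Maximizing c = f(k) − (n+δ)·k gives f'(k) = n+δ, i.e. 0.39·k^(0.39−1) = 0.095, so k_gold = (0.39/0.095)^(1/0.61) ≈ 10.1269.
y_gold = 10.1269^0.39 ≈ 2.4668.
c_gold = y_gold − (n+δ)·k_gold = 2.4668 − 0.095·10.1269 ≈ 1.5048.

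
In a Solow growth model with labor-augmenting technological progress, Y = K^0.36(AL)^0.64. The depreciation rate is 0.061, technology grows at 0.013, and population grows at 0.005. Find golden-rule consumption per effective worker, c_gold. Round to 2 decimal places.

c_gold ≈ 1.50

Break-even investment rate: n + g + δ = 0.005 + 0.013 + 0.061 = 0.079.
Maximizing c = f(k) − (n+g+δ)·k gives f'(k) = n+g+δ, i.e. 0.36·k^(0.36−1) = 0.079, so k_gold = (0.36/0.079)^(1/0.64) ≈ 10.6950.
y_gold = 10.6950^0.36 ≈ 2.3470.
c_gold = y_gold − (n+g+δ)·k_gold = 2.3470 − 0.079·10.6950 ≈ 1.5021.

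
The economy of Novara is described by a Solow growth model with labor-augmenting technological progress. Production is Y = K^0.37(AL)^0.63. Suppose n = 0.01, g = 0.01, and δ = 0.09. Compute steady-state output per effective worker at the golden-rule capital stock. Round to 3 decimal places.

y_gold ≈ 2.039

Break-even investment rate: n + g + δ = 0.01 + 0.01 + 0.09 = 0.11.
Setting f'(k) = n+g+δ gives 0.37·k^(0.37−1) = 0.11, hence k_gold = (0.37/0.11)^(1/0.63) ≈ 6.8581.
Output: y_gold = k_gold^0.37 = 6.8581^0.37 ≈ 2.0389.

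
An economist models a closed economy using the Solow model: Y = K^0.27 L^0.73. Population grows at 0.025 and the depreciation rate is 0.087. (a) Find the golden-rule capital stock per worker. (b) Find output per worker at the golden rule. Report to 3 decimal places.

The effective depreciation rate is n + δ = 0.025 + 0.087 = 0.112.
Golden rule sets MPK = n+δ: 0.27·k^(0.27−1) = 0.112, so k_gold = (0.27/0.112)^(1/0.73) ≈ 3.3380.
y_gold = 3.3380^0.27 ≈ 1.3847.

(a) k_gold ≈ 3.338; (b) y_gold ≈ 1.385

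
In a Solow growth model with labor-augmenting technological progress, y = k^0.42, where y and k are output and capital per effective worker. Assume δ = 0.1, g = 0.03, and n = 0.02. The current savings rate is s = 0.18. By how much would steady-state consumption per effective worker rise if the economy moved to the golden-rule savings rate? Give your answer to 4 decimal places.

The effective depreciation rate is n + g + δ = 0.02 + 0.03 + 0.1 = 0.15.
Current steady state (s = 0.18): k* = (0.18/0.15)^(1/0.58) ≈ 1.3694, y* = 1.3694^0.42 ≈ 1.1411, c* = (1−0.18)·1.1411 ≈ 0.9357.
At the golden rule the marginal product of capital equals n+g+δ: 0.42·k^(0.42−1) = 0.15. Solving, k_gold = (0.42/0.15)^(1/0.58) ≈ 5.9015.
y_gold = 5.9015^0.42 ≈ 2.1077, c_gold = y_gold − 0.15·k_gold ≈ 1.2225.
Gain: Δc = 1.2225 − 0.9357 ≈ 0.2867.

Δc ≈ 0.2867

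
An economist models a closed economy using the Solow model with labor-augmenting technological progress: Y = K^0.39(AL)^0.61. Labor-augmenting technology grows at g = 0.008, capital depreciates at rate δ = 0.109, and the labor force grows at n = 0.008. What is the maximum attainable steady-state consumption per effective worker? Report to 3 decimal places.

c_gold ≈ 1.263

Break-even investment rate: n + g + δ = 0.008 + 0.008 + 0.109 = 0.125.
At the golden rule the marginal product of capital equals n+g+δ: 0.39·k^(0.39−1) = 0.125. Solving, k_gold = (0.39/0.125)^(1/0.61) ≈ 6.4579.
y_gold = 6.4579^0.39 ≈ 2.0698.
c_gold = y_gold − (n+g+δ)·k_gold = 2.0698 − 0.125·6.4579 ≈ 1.2626.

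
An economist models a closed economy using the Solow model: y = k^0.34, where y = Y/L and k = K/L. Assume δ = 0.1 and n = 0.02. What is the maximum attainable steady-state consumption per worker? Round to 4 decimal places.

c_gold ≈ 1.1286

n + δ = 0.02 + 0.1 = 0.12.
Setting f'(k) = n+δ gives 0.34·k^(0.34−1) = 0.12, hence k_gold = (0.34/0.12)^(1/0.66) ≈ 4.8451.
y_gold = 4.8451^0.34 ≈ 1.7100.
c_gold = y_gold − (n+δ)·k_gold = 1.7100 − 0.12·4.8451 ≈ 1.1286.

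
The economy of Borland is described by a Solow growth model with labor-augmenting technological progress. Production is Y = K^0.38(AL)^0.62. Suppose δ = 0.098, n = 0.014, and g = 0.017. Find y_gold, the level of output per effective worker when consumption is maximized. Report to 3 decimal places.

y_gold ≈ 1.939

n + g + δ = 0.014 + 0.017 + 0.098 = 0.129.
Golden rule sets MPK = n+g+δ: 0.38·k^(0.38−1) = 0.129, so k_gold = (0.38/0.129)^(1/0.62) ≈ 5.7117.
Output: y_gold = k_gold^0.38 = 5.7117^0.38 ≈ 1.9390.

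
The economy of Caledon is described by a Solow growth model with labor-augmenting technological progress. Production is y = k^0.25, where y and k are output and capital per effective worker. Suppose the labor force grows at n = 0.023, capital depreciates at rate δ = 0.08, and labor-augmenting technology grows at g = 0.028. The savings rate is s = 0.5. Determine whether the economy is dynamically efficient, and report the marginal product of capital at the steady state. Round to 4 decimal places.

dynamically inefficient; MPK ≈ 0.0655

Capital per effective worker breaks even when investment replaces (n + g + δ)·k; here n + g + δ = 0.131.
Steady-state k*: s·k^0.25 = 0.131·k gives k* = (0.5/0.131)^(1/0.75) ≈ 5.9648.
MPK = 0.25·5.9648^(-0.75) ≈ 0.0655.
MPK < n+g+δ = 0.131, so the economy is dynamically inefficient (over-saving).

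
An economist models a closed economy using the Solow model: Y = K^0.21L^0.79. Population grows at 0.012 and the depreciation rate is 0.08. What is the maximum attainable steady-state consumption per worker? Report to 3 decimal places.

c_gold ≈ 0.984

n + δ = 0.012 + 0.08 = 0.092.
Maximizing c = f(k) − (n+δ)·k gives f'(k) = n+δ, i.e. 0.21·k^(0.21−1) = 0.092, so k_gold = (0.21/0.092)^(1/0.79) ≈ 2.8426.
y_gold = 2.8426^0.21 ≈ 1.2453.
c_gold = y_gold − (n+δ)·k_gold = 1.2453 − 0.092·2.8426 ≈ 0.9838.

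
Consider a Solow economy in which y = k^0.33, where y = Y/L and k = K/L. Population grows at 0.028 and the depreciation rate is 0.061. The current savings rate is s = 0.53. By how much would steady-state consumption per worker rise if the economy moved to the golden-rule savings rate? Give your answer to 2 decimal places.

Capital per worker breaks even when investment replaces (n + δ)·k; here n + δ = 0.089.
Current steady state (s = 0.53): k* = (0.53/0.089)^(1/0.67) ≈ 14.3399, y* = 14.3399^0.33 ≈ 2.4080, c* = (1−0.53)·2.4080 ≈ 1.1318.
Setting f'(k) = n+δ gives 0.33·k^(0.33−1) = 0.089, hence k_gold = (0.33/0.089)^(1/0.67) ≈ 7.0703.
y_gold = 7.0703^0.33 ≈ 1.9068, c_gold = y_gold − 0.089·k_gold ≈ 1.2776.
Gain: Δc = 1.2776 − 1.1318 ≈ 0.1458.

Δc ≈ 0.15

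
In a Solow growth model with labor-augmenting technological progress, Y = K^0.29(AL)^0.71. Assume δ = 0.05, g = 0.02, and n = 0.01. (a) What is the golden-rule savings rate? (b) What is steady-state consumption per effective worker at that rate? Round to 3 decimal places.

(a) s_gold = 0.290; (b) c_gold ≈ 1.201

The effective depreciation rate is n + g + δ = 0.01 + 0.02 + 0.05 = 0.08.
For Cobb-Douglas, s_gold equals capital's share: s_gold = 0.29.
Setting f'(k) = n+g+δ gives 0.29·k^(0.29−1) = 0.08, hence k_gold = (0.29/0.08)^(1/0.71) ≈ 6.1342.
y_gold = 6.1342^0.29 ≈ 1.6922; c_gold = (1−0.29)·y_gold ≈ 1.2015.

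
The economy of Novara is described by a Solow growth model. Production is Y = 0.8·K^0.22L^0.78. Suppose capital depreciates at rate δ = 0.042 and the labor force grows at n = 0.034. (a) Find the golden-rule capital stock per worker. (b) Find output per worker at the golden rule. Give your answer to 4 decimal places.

Break-even investment rate: n + δ = 0.034 + 0.042 = 0.076.
Setting f'(k) = n+δ gives 0.22·0.8·k^(0.22−1) = 0.076, hence k_gold = (0.22·0.8/0.076)^(1/0.78) ≈ 2.9347.
y_gold = 0.8·2.9347^0.22 ≈ 1.0138.

(a) k_gold ≈ 2.9347; (b) y_gold ≈ 1.0138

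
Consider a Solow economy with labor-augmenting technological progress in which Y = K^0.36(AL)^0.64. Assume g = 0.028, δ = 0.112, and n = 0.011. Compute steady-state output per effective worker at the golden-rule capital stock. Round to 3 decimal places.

The effective depreciation rate is n + g + δ = 0.011 + 0.028 + 0.112 = 0.151.
Maximizing c = f(k) − (n+g+δ)·k gives f'(k) = n+g+δ, i.e. 0.36·k^(0.36−1) = 0.151, so k_gold = (0.36/0.151)^(1/0.64) ≈ 3.8866.
Output: y_gold = k_gold^0.36 = 3.8866^0.36 ≈ 1.6302.

y_gold ≈ 1.630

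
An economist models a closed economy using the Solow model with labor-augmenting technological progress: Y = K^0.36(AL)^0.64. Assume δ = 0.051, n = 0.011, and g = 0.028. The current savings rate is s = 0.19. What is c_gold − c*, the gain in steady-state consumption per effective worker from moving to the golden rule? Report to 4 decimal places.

Δc ≈ 0.1627

Capital per effective worker breaks even when investment replaces (n + g + δ)·k; here n + g + δ = 0.09.
Current steady state (s = 0.19): k* = (0.19/0.09)^(1/0.64) ≈ 3.2140, y* = 3.2140^0.36 ≈ 1.5224, c* = (1−0.19)·1.5224 ≈ 1.2332.
Maximizing c = f(k) − (n+g+δ)·k gives f'(k) = n+g+δ, i.e. 0.36·k^(0.36−1) = 0.09, so k_gold = (0.36/0.09)^(1/0.64) ≈ 8.7241.
y_gold = 8.7241^0.36 ≈ 2.1810, c_gold = y_gold − 0.09·k_gold ≈ 1.3958.
Gain: Δc = 1.3958 − 1.2332 ≈ 0.1627.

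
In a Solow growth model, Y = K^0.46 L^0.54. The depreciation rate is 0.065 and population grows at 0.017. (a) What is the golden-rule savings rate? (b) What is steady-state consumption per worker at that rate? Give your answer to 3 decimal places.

(a) s_gold = 0.460; (b) c_gold ≈ 2.346

Break-even investment rate: n + δ = 0.017 + 0.065 = 0.082.
For Cobb-Douglas, s_gold equals capital's share: s_gold = 0.46.
At the golden rule the marginal product of capital equals n+δ: 0.46·k^(0.46−1) = 0.082. Solving, k_gold = (0.46/0.082)^(1/0.54) ≈ 24.3744.
y_gold = 24.3744^0.46 ≈ 4.3450; c_gold = (1−0.46)·y_gold ≈ 2.3463.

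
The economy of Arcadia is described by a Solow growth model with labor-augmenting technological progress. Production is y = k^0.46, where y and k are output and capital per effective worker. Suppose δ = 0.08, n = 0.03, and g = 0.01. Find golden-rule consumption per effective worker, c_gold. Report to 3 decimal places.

c_gold ≈ 1.696

The effective depreciation rate is n + g + δ = 0.03 + 0.01 + 0.08 = 0.12.
At the golden rule the marginal product of capital equals n+g+δ: 0.46·k^(0.46−1) = 0.12. Solving, k_gold = (0.46/0.12)^(1/0.54) ≈ 12.0420.
y_gold = 12.0420^0.46 ≈ 3.1414.
c_gold = y_gold − (n+g+δ)·k_gold = 3.1414 − 0.12·12.0420 ≈ 1.6963.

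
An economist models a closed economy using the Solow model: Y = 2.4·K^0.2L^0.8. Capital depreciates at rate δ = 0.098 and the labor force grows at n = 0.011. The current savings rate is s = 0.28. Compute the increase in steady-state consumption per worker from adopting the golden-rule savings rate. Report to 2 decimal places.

The effective depreciation rate is n + δ = 0.011 + 0.098 = 0.109.
Current steady state (s = 0.28): k* = (0.28·2.4/0.109)^(1/0.8) ≈ 9.7147, y* = 2.4·9.7147^0.2 ≈ 3.7818, c* = (1−0.28)·3.7818 ≈ 2.7229.
At the golden rule the marginal product of capital equals n+δ: 0.2·2.4·k^(0.2−1) = 0.109. Solving, k_gold = (0.2·2.4/0.109)^(1/0.8) ≈ 6.3792.
y_gold = 2.4·6.3792^0.2 ≈ 3.4767, c_gold = y_gold − 0.109·k_gold ≈ 2.7813.
Gain: Δc = 2.7813 − 2.7229 ≈ 0.0585.

Δc ≈ 0.06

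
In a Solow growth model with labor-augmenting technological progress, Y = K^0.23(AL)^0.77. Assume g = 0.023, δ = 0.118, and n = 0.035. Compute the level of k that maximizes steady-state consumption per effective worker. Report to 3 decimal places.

The effective depreciation rate is n + g + δ = 0.035 + 0.023 + 0.118 = 0.176.
At the golden rule the marginal product of capital equals n+g+δ: 0.23·k^(0.23−1) = 0.176. Solving, k_gold = (0.23/0.176)^(1/0.77) ≈ 1.4156.

k_gold ≈ 1.416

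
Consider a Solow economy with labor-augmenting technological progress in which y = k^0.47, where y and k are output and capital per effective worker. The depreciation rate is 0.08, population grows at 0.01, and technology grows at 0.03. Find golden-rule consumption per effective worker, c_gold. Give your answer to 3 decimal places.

The effective depreciation rate is n + g + δ = 0.01 + 0.03 + 0.08 = 0.12.
Maximizing c = f(k) − (n+g+δ)·k gives f'(k) = n+g+δ, i.e. 0.47·k^(0.47−1) = 0.12, so k_gold = (0.47/0.12)^(1/0.53) ≈ 13.1435.
y_gold = 13.1435^0.47 ≈ 3.3558.
c_gold = y_gold − (n+g+δ)·k_gold = 3.3558 − 0.12·13.1435 ≈ 1.7786.

c_gold ≈ 1.779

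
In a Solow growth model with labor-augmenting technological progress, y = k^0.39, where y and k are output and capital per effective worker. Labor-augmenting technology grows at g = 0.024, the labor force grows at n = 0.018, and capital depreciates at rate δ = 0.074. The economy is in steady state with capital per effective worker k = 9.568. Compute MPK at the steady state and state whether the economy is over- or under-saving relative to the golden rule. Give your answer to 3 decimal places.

n + g + δ = 0.018 + 0.024 + 0.074 = 0.116.
MPK = 0.39·k^(0.39−1) = 0.39·9.568^(-0.61) ≈ 0.0983.
MPK < 0.116, so the economy is dynamically inefficient (over-saving).

over-saving; MPK ≈ 0.098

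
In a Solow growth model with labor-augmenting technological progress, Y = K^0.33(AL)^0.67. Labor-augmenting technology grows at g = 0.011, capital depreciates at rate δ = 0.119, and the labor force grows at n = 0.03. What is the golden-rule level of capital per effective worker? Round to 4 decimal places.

k_gold ≈ 2.9461

The effective depreciation rate is n + g + δ = 0.03 + 0.011 + 0.119 = 0.16.
At the golden rule the marginal product of capital equals n+g+δ: 0.33·k^(0.33−1) = 0.16. Solving, k_gold = (0.33/0.16)^(1/0.67) ≈ 2.9461.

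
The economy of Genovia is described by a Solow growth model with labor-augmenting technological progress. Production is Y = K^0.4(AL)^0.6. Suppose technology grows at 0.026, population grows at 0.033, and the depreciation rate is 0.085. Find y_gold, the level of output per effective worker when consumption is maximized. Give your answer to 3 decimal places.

y_gold ≈ 1.976

Break-even investment rate: n + g + δ = 0.033 + 0.026 + 0.085 = 0.144.
At the golden rule the marginal product of capital equals n+g+δ: 0.4·k^(0.4−1) = 0.144. Solving, k_gold = (0.4/0.144)^(1/0.6) ≈ 5.4890.
Output: y_gold = k_gold^0.4 = 5.4890^0.4 ≈ 1.9761.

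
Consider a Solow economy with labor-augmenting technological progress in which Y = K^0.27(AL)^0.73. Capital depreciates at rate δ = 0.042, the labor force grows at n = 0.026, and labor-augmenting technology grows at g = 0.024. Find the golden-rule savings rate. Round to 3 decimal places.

Break-even investment rate: n + g + δ = 0.026 + 0.024 + 0.042 = 0.092.
At the golden rule MPK = n+g+δ, and in any Cobb-Douglas steady state s = (n+g+δ)·k/y = MPK·k/y = capital's share 0.27.

s_gold = 0.270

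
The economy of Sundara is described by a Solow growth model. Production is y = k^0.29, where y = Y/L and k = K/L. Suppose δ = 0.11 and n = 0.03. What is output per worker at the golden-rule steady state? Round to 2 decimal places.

The effective depreciation rate is n + δ = 0.03 + 0.11 = 0.14.
Setting f'(k) = n+δ gives 0.29·k^(0.29−1) = 0.14, hence k_gold = (0.29/0.14)^(1/0.71) ≈ 2.7890.
Output: y_gold = k_gold^0.29 = 2.7890^0.29 ≈ 1.3464.

y_gold ≈ 1.35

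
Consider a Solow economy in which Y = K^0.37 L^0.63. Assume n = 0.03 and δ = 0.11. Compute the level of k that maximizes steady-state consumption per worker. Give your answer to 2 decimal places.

k_gold ≈ 4.68

n + δ = 0.03 + 0.11 = 0.14.
At the golden rule the marginal product of capital equals n+δ: 0.37·k^(0.37−1) = 0.14. Solving, k_gold = (0.37/0.14)^(1/0.63) ≈ 4.6769.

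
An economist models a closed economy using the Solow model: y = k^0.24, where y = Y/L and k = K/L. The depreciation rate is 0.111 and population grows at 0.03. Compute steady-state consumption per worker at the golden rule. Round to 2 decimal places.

Break-even investment rate: n + δ = 0.03 + 0.111 = 0.141.
Setting f'(k) = n+δ gives 0.24·k^(0.24−1) = 0.141, hence k_gold = (0.24/0.141)^(1/0.76) ≈ 2.0134.
y_gold = 2.0134^0.24 ≈ 1.1829.
c_gold = y_gold − (n+δ)·k_gold = 1.1829 − 0.141·2.0134 ≈ 0.8990.

c_gold ≈ 0.90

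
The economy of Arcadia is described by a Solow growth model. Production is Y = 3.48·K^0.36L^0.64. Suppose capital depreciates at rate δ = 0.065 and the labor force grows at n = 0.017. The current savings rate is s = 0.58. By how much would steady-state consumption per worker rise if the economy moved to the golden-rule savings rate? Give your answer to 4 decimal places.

Capital per worker breaks even when investment replaces (n + δ)·k; here n + δ = 0.082.
Current steady state (s = 0.58): k* = (0.58·3.48/0.082)^(1/0.64) ≈ 149.1900, y* = 3.48·149.1900^0.36 ≈ 21.0924, c* = (1−0.58)·21.0924 ≈ 8.8588.
Setting f'(k) = n+δ gives 0.36·3.48·k^(0.36−1) = 0.082, hence k_gold = (0.36·3.48/0.082)^(1/0.64) ≈ 70.8119.
y_gold = 3.48·70.8119^0.36 ≈ 16.1294, c_gold = y_gold − 0.082·k_gold ≈ 10.3228.
Gain: Δc = 10.3228 − 8.8588 ≈ 1.4640.

Δc ≈ 1.4640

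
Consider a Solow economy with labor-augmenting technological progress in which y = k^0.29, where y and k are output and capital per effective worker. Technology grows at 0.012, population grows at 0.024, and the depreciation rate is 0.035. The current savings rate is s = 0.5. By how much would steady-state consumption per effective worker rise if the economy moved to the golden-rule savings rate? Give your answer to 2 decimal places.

Δc ≈ 0.15

The effective depreciation rate is n + g + δ = 0.024 + 0.012 + 0.035 = 0.071.
Current steady state (s = 0.5): k* = (0.5/0.071)^(1/0.71) ≈ 15.6300, y* = 15.6300^0.29 ≈ 2.2195, c* = (1−0.5)·2.2195 ≈ 1.1097.
Maximizing c = f(k) − (n+g+δ)·k gives f'(k) = n+g+δ, i.e. 0.29·k^(0.29−1) = 0.071, so k_gold = (0.29/0.071)^(1/0.71) ≈ 7.2570.
y_gold = 7.2570^0.29 ≈ 1.7767, c_gold = y_gold − 0.071·k_gold ≈ 1.2615.
Gain: Δc = 1.2615 − 1.1097 ≈ 0.1517.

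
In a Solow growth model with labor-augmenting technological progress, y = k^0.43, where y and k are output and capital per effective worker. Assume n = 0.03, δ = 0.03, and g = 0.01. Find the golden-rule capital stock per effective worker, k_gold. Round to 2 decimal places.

k_gold ≈ 24.16

The effective depreciation rate is n + g + δ = 0.03 + 0.01 + 0.03 = 0.07.
Golden rule sets MPK = n+g+δ: 0.43·k^(0.43−1) = 0.07, so k_gold = (0.43/0.07)^(1/0.57) ≈ 24.1605.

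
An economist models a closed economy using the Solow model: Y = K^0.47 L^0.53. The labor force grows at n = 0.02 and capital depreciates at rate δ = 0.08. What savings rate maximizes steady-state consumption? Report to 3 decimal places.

s_gold = 0.470

Capital per worker breaks even when investment replaces (n + δ)·k; here n + δ = 0.1.
At the golden rule MPK = n+δ, and in any Cobb-Douglas steady state s = (n+δ)·k/y = MPK·k/y = capital's share 0.47.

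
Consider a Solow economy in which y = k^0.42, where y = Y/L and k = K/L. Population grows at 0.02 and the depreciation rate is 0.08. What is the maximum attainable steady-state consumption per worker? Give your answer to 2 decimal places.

c_gold ≈ 1.64

Capital per worker breaks even when investment replaces (n + δ)·k; here n + δ = 0.1.
Setting f'(k) = n+δ gives 0.42·k^(0.42−1) = 0.1, hence k_gold = (0.42/0.1)^(1/0.58) ≈ 11.8732.
y_gold = 11.8732^0.42 ≈ 2.8270.
c_gold = y_gold − (n+δ)·k_gold = 2.8270 − 0.1·11.8732 ≈ 1.6396.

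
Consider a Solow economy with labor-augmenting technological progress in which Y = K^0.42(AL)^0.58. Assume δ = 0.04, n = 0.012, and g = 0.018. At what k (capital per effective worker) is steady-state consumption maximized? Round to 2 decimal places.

k_gold ≈ 21.96

The effective depreciation rate is n + g + δ = 0.012 + 0.018 + 0.04 = 0.07.
Golden rule sets MPK = n+g+δ: 0.42·k^(0.42−1) = 0.07, so k_gold = (0.42/0.07)^(1/0.58) ≈ 21.9604.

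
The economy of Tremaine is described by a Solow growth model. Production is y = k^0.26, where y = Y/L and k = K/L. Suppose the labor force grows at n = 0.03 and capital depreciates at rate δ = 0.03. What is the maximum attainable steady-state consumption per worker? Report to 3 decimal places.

c_gold ≈ 1.239

Capital per worker breaks even when investment replaces (n + δ)·k; here n + δ = 0.06.
Golden rule sets MPK = n+δ: 0.26·k^(0.26−1) = 0.06, so k_gold = (0.26/0.06)^(1/0.74) ≈ 7.2539.
y_gold = 7.2539^0.26 ≈ 1.6740.
c_gold = y_gold − (n+δ)·k_gold = 1.6740 − 0.06·7.2539 ≈ 1.2387.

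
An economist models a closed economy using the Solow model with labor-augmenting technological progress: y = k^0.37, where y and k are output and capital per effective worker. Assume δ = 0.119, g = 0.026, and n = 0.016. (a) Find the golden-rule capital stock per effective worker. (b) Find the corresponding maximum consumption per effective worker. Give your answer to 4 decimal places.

(a) k_gold ≈ 3.7464; (b) c_gold ≈ 1.0270

The effective depreciation rate is n + g + δ = 0.016 + 0.026 + 0.119 = 0.161.
Golden rule sets MPK = n+g+δ: 0.37·k^(0.37−1) = 0.161, so k_gold = (0.37/0.161)^(1/0.63) ≈ 3.7464.
y_gold = 3.7464^0.37 ≈ 1.6302; c_gold = y_gold − 0.161·k_gold ≈ 1.0270.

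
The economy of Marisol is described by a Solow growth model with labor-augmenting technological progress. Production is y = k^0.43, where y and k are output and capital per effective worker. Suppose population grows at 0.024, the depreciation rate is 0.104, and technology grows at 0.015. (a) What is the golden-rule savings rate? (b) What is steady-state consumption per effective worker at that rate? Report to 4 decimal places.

The effective depreciation rate is n + g + δ = 0.024 + 0.015 + 0.104 = 0.143.
For Cobb-Douglas, s_gold equals capital's share: s_gold = 0.43.
Golden rule sets MPK = n+g+δ: 0.43·k^(0.43−1) = 0.143, so k_gold = (0.43/0.143)^(1/0.57) ≈ 6.8997.
y_gold = 6.8997^0.43 ≈ 2.2945; c_gold = (1−0.43)·y_gold ≈ 1.3079.

(a) s_gold = 0.4300; (b) c_gold ≈ 1.3079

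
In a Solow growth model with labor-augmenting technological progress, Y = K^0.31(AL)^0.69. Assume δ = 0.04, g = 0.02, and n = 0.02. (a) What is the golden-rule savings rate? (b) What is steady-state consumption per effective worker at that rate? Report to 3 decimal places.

n + g + δ = 0.02 + 0.02 + 0.04 = 0.08.
For Cobb-Douglas, s_gold equals capital's share: s_gold = 0.31.
Maximizing c = f(k) − (n+g+δ)·k gives f'(k) = n+g+δ, i.e. 0.31·k^(0.31−1) = 0.08, so k_gold = (0.31/0.08)^(1/0.69) ≈ 7.1214.
y_gold = 7.1214^0.31 ≈ 1.8378; c_gold = (1−0.31)·y_gold ≈ 1.2681.

(a) s_gold = 0.310; (b) c_gold ≈ 1.268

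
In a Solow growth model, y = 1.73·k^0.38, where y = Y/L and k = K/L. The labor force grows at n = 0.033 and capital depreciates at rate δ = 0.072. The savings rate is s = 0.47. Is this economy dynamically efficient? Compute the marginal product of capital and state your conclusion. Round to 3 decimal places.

Break-even investment rate: n + δ = 0.033 + 0.072 = 0.105.
Steady-state k*: s·A·k^0.38 = 0.105·k gives k* = (0.47·1.73/0.105)^(1/0.62) ≈ 27.1518.
MPK = 0.38·1.73·27.1518^(-0.62) ≈ 0.0849.
MPK < n+δ = 0.105, so the economy is dynamically inefficient (over-saving).

dynamically inefficient; MPK ≈ 0.085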